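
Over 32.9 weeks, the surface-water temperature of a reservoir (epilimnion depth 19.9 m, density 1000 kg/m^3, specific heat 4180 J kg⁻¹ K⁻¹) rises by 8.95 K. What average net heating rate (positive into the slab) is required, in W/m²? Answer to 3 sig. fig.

Areal heat capacity C = ρ c_p D = 1000 × 4180 × 19.9 = 8.32×10^7 J/(m²·K).
Required heat per unit area: Q = C ΔT = 8.32×10^7 × 8.95 = 7.44×10^8 J/m².
Flux F = Q / Δt = 7.44×10^8 / 1.99×10^7 s = 37.4 W/m².

37.4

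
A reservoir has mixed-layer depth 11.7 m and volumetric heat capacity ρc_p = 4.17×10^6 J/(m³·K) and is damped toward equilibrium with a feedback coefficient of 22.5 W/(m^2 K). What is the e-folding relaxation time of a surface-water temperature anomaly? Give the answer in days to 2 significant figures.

Areal heat capacity C = ρc_p × D = 4.17×10^6 × 11.7 = 4.88×10^7 J/(m²·K).
Relaxation time τ = C / λ = 4.88×10^7 / 22.5 = 2.17×10^6 s.
In days: 2.17×10^6 s / (86400 s/day) = 25.1 days.

25 days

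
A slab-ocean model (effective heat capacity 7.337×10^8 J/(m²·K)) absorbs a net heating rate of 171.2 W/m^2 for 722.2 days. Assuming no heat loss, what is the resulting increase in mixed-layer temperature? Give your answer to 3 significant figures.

Areal heat capacity C = 7.337×10^8 J/(m²·K) (given).
Net heat input Q = F Δt = 171.2 × (722.2 days × 86400 s/day) = 1.07×10^10 J/m².
ΔT = Q / C = 1.07×10^10 / 7.34×10^8 = 14.6 K.

14.6 K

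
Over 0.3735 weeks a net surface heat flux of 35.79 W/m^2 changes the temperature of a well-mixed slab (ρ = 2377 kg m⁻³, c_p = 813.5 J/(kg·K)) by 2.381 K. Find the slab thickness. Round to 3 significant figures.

1.76 m

Heat input Q = F Δt = 35.79 × 2.26×10^5 s = 8.08×10^6 J/m².
Required areal heat capacity C = Q / ΔT = 3.40×10^6 J/(m²·K).
Depth D = C / (ρ c_p) = 3.40×10^6 / (2377 × 813.5) = 1.76 m.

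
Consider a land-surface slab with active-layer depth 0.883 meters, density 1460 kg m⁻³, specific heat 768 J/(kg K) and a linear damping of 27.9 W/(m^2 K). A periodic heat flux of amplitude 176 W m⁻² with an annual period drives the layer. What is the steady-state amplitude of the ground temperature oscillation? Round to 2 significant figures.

6.3 K

Areal heat capacity C = ρ c_p D = 1460 × 768 × 0.883 = 9.90×10^5 J/(m²·K).
Angular frequency ω = 2π / T = 2π / 3.15×10^7 s = 1.99×10^-7 s⁻¹.
√((Cω)² + λ²) = √((0.197)² + 27.9²) = 27.9 W/(m²·K).
Amplitude A = F₀ / √((Cω)²+λ²) = 176 / 27.9 = 6.31 K.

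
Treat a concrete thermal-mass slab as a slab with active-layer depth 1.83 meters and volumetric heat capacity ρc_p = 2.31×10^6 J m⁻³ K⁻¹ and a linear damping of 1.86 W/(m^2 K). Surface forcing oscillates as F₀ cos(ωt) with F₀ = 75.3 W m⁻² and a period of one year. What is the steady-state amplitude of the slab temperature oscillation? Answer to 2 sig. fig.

Areal heat capacity C = ρc_p × D = 2.31×10^6 × 1.83 = 4.23×10^6 J/(m²·K).
Angular frequency ω = 2π / T = 2π / 3.15×10^7 s = 1.99×10^-7 s⁻¹.
√((Cω)² + λ²) = √((0.842)² + 1.86²) = 2.04 W/(m²·K).
Amplitude A = F₀ / √((Cω)²+λ²) = 75.3 / 2.04 = 36.9 K.

37 K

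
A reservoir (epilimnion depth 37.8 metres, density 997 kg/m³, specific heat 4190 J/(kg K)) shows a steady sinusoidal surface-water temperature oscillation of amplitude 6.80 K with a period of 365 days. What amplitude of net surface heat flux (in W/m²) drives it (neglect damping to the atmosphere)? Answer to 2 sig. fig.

210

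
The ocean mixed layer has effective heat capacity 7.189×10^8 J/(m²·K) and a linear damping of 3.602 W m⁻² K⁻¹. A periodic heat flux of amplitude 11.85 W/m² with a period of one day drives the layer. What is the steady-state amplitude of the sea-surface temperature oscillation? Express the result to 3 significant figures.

2.27×10^-4 K

Areal heat capacity C = 7.189×10^8 J/(m²·K) (given).
Angular frequency ω = 2π / T = 2π / 86400 s = 7.27×10^-5 s⁻¹.
√((Cω)² + λ²) = √((52300)² + 3.602²) = 52300 W/(m²·K).
Amplitude A = F₀ / √((Cω)²+λ²) = 11.85 / 52300 = 2.27×10^-4 K.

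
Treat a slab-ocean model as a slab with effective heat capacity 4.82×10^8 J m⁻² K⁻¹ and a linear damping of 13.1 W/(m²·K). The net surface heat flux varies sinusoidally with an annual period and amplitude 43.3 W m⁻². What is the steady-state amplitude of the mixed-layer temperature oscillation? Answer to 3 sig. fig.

0.447 K

Areal heat capacity C = 4.82×10^8 J m⁻² K⁻¹ (given).
Angular frequency ω = 2π / T = 2π / 3.15×10^7 s = 1.99×10^-7 s⁻¹.
√((Cω)² + λ²) = √((96.0)² + 13.1²) = 96.9 W/(m²·K).
Amplitude A = F₀ / √((Cω)²+λ²) = 43.3 / 96.9 = 0.447 K.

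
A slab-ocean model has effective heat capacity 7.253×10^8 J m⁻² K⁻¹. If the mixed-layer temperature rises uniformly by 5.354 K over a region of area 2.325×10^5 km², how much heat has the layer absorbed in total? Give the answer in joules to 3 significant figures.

9.03×10^20 J

Areal heat capacity C = 7.253×10^8 J m⁻² K⁻¹ (given).
Heat per unit area: q = C ΔT = 7.25×10^8 × 5.354 = 3.88×10^9 J/m².
Total heat: Q = q × A = 3.88×10^9 × (2.325×10^5 × 10⁶ m²) = 9.03×10^20 J.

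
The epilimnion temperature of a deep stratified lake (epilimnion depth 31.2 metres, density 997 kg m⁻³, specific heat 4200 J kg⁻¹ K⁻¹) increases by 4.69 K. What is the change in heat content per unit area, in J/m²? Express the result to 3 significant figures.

6.13×10^8

Areal heat capacity C = ρ c_p D = 997 × 4200 × 31.2 = 1.31×10^8 J m⁻² K⁻¹.
ΔQ = C ΔT = 1.31×10^8 × 4.69 = 6.13×10^8 J/m².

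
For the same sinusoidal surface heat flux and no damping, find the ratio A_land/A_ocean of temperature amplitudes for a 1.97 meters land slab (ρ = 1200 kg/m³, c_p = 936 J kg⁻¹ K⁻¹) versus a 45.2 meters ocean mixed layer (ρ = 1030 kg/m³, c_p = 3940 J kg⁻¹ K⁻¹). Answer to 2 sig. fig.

C_ocean = 1030 × 3940 × 45.2 = 1.83×10^8 J/(m²·K).
C_land = 1200 × 936 × 1.97 = 2.21×10^6 J/(m²·K).
Undamped amplitude ∝ 1/C, so A_land/A_ocean = C_ocean/C_land = 82.9.

83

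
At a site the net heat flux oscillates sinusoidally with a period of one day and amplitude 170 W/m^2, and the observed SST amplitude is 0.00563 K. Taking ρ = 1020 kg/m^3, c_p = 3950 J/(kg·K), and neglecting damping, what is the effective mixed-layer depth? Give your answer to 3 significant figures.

ω = 2π / 86400 s = 7.27×10^-5 s⁻¹.
Required C = F₀ / (A ω) = 170 / (0.00563 × 7.27×10^-5) = 4.15×10^8 J/(m²·K).
D = C / (ρ c_p) = 4.15×10^8 / (1020 × 3950) = 103 m.

103 m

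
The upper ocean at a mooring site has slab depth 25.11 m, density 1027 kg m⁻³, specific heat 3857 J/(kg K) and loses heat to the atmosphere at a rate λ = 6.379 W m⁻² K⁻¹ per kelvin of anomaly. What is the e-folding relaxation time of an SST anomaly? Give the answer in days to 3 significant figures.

180 days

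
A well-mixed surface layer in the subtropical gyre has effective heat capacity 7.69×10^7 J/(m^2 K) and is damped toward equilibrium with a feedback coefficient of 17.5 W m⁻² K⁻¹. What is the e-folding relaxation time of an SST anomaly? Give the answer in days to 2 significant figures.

Areal heat capacity C = 7.69×10^7 J/(m^2 K) (given).
Relaxation time τ = C / λ = 7.69×10^7 / 17.5 = 4.39×10^6 s.
In days: 4.39×10^6 s / (86400 s/day) = 50.9 days.

51 days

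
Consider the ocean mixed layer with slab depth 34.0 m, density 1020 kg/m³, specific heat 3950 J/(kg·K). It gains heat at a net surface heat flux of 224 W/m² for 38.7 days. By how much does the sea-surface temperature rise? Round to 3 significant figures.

5.47 K

Areal heat capacity C = ρ c_p D = 1020 × 3950 × 34.0 = 1.37×10^8 J m⁻² K⁻¹.
Net heat input Q = F Δt = 224 × (38.7 days × 86400 s/day) = 7.49×10^8 J/m².
ΔT = Q / C = 7.49×10^8 / 1.37×10^8 = 5.47 K.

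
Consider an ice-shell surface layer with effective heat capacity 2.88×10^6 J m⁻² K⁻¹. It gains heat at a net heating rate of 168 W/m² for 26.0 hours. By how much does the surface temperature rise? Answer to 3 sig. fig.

5.46 K

Areal heat capacity C = 2.88×10^6 J m⁻² K⁻¹ (given).
Net heat input Q = F Δt = 168 × (26.0 hours × 3600 s/hour) = 1.57×10^7 J/m².
ΔT = Q / C = 1.57×10^7 / 2.88×10^6 = 5.46 K.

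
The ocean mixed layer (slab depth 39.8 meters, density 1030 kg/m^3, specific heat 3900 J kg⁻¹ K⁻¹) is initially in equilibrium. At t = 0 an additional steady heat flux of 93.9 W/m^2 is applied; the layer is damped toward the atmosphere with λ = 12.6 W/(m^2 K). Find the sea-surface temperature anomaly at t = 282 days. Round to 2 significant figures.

Areal heat capacity C = ρ c_p D = 1030 × 3900 × 39.8 = 1.60×10^8 J/(m^2 K).
τ = C / λ = 1.60×10^8 / 12.6 = 1.27×10^7 s.
Equilibrium anomaly ΔT_eq = F / λ = 93.9 / 12.6 = 7.45 K.
t = 282 days = 2.44×10^7 s, so t/τ = 1.92.
ΔT(t) = ΔT_eq (1 − e^(−t/τ)) = 7.45 × (1 − e^−1.92) = 6.36 K.

6.4 K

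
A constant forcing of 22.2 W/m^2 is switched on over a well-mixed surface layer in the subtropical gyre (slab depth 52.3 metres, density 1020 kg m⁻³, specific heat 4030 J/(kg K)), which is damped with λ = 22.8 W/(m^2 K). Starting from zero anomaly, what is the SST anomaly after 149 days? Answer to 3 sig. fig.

0.725 K

Areal heat capacity C = ρ c_p D = 1020 × 4030 × 52.3 = 2.15×10^8 J/(m^2 K).
τ = C / λ = 2.15×10^8 / 22.8 = 9.43×10^6 s.
Equilibrium anomaly ΔT_eq = F / λ = 22.2 / 22.8 = 0.974 K.
t = 149 days = 1.29×10^7 s, so t/τ = 1.37.
ΔT(t) = ΔT_eq (1 − e^(−t/τ)) = 0.974 × (1 − e^−1.37) = 0.725 K.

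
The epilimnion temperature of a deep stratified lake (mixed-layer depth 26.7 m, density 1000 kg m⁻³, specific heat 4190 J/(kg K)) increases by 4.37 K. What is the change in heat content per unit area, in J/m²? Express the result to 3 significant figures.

Areal heat capacity C = ρ c_p D = 1000 × 4190 × 26.7 = 1.12×10^8 J/(m^2 K).
ΔQ = C ΔT = 1.12×10^8 × 4.37 = 4.89×10^8 J/m².

4.89×10^8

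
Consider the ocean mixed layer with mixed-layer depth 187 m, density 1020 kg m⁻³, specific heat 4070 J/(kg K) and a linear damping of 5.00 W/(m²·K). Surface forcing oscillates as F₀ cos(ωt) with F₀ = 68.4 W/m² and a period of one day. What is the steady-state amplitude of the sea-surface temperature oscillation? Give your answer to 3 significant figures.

Areal heat capacity C = ρ c_p D = 1020 × 4070 × 187 = 7.76×10^8 J m⁻² K⁻¹.
Angular frequency ω = 2π / T = 2π / 86400 s = 7.27×10^-5 s⁻¹.
√((Cω)² + λ²) = √((56500)² + 5.00²) = 56500 W/(m²·K).
Amplitude A = F₀ / √((Cω)²+λ²) = 68.4 / 56500 = 0.00121 K.

0.00121 K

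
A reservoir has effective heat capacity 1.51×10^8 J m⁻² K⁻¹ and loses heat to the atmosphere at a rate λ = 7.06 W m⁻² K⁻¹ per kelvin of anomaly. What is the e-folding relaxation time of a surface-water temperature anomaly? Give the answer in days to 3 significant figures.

248 days

Areal heat capacity C = 1.51×10^8 J m⁻² K⁻¹ (given).
Relaxation time τ = C / λ = 1.51×10^8 / 7.06 = 2.14×10^7 s.
In days: 2.14×10^7 s / (86400 s/day) = 248 days.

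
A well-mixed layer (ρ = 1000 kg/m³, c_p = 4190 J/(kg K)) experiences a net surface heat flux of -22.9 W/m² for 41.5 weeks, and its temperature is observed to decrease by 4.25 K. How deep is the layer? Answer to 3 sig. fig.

32.3 m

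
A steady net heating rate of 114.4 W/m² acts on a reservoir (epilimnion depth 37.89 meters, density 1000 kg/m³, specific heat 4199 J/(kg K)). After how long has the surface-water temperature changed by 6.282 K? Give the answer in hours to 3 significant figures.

Areal heat capacity C = ρ c_p D = 1000 × 4199 × 37.89 = 1.59×10^8 J/(m^2 K).
Time required: Δt = C ΔT / F = 1.59×10^8 × 6.282 / 114.4 = 8.74×10^6 s.
In hours: 8.74×10^6 s / (3600 s/hour) = 2430 hours.

2430 hours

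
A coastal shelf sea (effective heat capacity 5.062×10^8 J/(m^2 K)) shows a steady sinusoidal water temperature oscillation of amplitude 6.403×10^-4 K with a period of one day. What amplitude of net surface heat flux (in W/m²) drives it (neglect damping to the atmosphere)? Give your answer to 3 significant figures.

23.6

Areal heat capacity C = 5.062×10^8 J/(m^2 K) (given).
ω = 2π / 86400 s = 7.27×10^-5 s⁻¹.
Cω = 5.06×10^8 × 7.27×10^-5 = 36800 W/(m²·K).
F₀ = A × Cω = 6.403×10^-4 × 36800 = 23.6 W/m².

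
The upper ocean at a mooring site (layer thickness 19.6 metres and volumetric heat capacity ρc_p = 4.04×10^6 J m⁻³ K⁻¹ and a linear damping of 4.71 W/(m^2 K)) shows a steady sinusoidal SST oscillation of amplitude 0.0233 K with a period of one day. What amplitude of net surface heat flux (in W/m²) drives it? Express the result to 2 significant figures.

130

Areal heat capacity C = ρc_p × D = 4.04×10^6 × 19.6 = 7.92×10^7 J/(m^2 K).
ω = 2π / 86400 s = 7.27×10^-5 s⁻¹.
√((Cω)² + λ²) = √((5760)² + 4.71²) = 5760 W/(m²·K).
F₀ = A × √((Cω)²+λ²) = 0.0233 × 5760 = 134 W/m².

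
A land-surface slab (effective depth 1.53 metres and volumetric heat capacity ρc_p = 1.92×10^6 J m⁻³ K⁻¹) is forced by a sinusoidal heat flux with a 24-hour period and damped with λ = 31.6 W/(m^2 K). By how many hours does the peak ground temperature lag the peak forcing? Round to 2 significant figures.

5.4 hours

Areal heat capacity C = ρc_p × D = 1.92×10^6 × 1.53 = 2.94×10^6 J/(m^2 K).
ω = 2π / 86400 s = 7.27×10^-5 s⁻¹.
Phase lag φ = arctan(Cω/λ) = arctan(214/31.6) = 1.42 rad.
Time lag = φ / ω = 1.42 / 7.27×10^-5 = 19600 s = 5.44 hours.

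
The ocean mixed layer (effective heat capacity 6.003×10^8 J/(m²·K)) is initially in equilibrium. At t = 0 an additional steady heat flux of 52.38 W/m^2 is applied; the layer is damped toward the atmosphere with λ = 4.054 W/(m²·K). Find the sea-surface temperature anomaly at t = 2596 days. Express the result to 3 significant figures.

10.1 K

Areal heat capacity C = 6.003×10^8 J/(m²·K) (given).
τ = C / λ = 6.00×10^8 / 4.054 = 1.48×10^8 s.
Equilibrium anomaly ΔT_eq = F / λ = 52.38 / 4.054 = 12.9 K.
t = 2596 days = 2.24×10^8 s, so t/τ = 1.51.
ΔT(t) = ΔT_eq (1 − e^(−t/τ)) = 12.9 × (1 − e^−1.51) = 10.1 K.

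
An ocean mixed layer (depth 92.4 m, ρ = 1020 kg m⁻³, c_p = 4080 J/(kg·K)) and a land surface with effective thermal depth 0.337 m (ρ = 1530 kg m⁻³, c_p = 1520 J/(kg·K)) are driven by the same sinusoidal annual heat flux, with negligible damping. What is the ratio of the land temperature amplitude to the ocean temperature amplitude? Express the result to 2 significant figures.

C_ocean = 1020 × 4080 × 92.4 = 3.85×10^8 J/(m²·K).
C_land = 1530 × 1520 × 0.337 = 7.84×10^5 J/(m²·K).
Undamped amplitude ∝ 1/C, so A_land/A_ocean = C_ocean/C_land = 491.

490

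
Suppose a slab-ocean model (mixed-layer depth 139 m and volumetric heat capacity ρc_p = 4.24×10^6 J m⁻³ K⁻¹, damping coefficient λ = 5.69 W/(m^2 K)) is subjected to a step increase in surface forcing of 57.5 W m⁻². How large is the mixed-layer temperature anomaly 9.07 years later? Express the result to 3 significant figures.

Areal heat capacity C = ρc_p × D = 4.24×10^6 × 139 = 5.89×10^8 J/(m²·K).
τ = C / λ = 5.89×10^8 / 5.69 = 1.04×10^8 s.
Equilibrium anomaly ΔT_eq = F / λ = 57.5 / 5.69 = 10.1 K.
t = 9.07 years = 2.86×10^8 s, so t/τ = 2.76.
ΔT(t) = ΔT_eq (1 − e^(−t/τ)) = 10.1 × (1 − e^−2.76) = 9.47 K.

9.47 K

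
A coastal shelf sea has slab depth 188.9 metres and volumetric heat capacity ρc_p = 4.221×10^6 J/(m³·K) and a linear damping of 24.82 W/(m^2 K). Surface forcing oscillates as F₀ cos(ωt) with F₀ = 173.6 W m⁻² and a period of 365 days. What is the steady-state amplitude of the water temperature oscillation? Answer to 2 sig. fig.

Areal heat capacity C = ρc_p × D = 4.221×10^6 × 188.9 = 7.97×10^8 J/(m²·K).
Angular frequency ω = 2π / T = 2π / 3.15×10^7 s = 1.99×10^-7 s⁻¹.
√((Cω)² + λ²) = √((159)² + 24.82²) = 161 W/(m²·K).
Amplitude A = F₀ / √((Cω)²+λ²) = 173.6 / 161 = 1.08 K.

1.1 K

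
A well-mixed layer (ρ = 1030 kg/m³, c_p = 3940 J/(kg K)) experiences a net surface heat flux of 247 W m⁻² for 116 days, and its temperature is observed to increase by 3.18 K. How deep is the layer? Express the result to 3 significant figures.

192 m

Heat input Q = F Δt = 247 × 1.00×10^7 s = 2.48×10^9 J/m².
Required areal heat capacity C = Q / ΔT = 7.78×10^8 J/(m²·K).
Depth D = C / (ρ c_p) = 7.78×10^8 / (1030 × 3940) = 192 m.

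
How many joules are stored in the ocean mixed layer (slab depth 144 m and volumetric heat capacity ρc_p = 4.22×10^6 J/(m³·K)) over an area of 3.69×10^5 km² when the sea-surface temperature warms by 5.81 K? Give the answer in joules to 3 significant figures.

1.30×10^21 J

Areal heat capacity C = ρc_p × D = 4.22×10^6 × 144 = 6.08×10^8 J/(m²·K).
Heat per unit area: q = C ΔT = 6.08×10^8 × 5.81 = 3.53×10^9 J/m².
Total heat: Q = q × A = 3.53×10^9 × (3.69×10^5 × 10⁶ m²) = 1.30×10^21 J.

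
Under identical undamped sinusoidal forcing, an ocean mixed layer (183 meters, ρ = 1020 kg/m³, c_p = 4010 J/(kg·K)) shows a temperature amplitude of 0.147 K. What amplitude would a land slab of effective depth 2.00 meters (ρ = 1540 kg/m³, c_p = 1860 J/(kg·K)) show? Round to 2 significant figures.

19 K

C_ocean = 7.49×10^8 J/(m²·K); C_land = 5.73×10^6 J/(m²·K).
A ∝ 1/C ⇒ A_land = A_ocean × C_ocean/C_land = 0.147 × 131 = 19.2 K.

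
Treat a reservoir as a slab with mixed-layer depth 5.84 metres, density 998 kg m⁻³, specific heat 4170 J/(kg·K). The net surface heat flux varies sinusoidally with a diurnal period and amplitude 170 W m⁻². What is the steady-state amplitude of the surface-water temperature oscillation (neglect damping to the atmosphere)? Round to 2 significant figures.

Areal heat capacity C = ρ c_p D = 998 × 4170 × 5.84 = 2.43×10^7 J m⁻² K⁻¹.
Angular frequency ω = 2π / T = 2π / 86400 s = 7.27×10^-5 s⁻¹.
Cω = 2.43×10^7 × 7.27×10^-5 = 1770 W/(m²·K).
Amplitude A = F₀ / (Cω) = 170 / 1770 = 0.0962 K.

0.096 K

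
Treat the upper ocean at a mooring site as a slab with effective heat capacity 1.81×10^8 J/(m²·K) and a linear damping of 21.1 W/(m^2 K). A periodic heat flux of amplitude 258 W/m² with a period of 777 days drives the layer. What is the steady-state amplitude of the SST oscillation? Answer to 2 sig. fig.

9.5 K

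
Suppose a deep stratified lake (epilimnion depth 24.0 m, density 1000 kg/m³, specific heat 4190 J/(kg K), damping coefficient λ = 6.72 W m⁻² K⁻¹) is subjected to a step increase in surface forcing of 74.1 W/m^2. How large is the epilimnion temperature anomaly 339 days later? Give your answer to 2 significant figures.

Areal heat capacity C = ρ c_p D = 1000 × 4190 × 24.0 = 1.01×10^8 J/(m^2 K).
τ = C / λ = 1.01×10^8 / 6.72 = 1.50×10^7 s.
Equilibrium anomaly ΔT_eq = F / λ = 74.1 / 6.72 = 11.0 K.
t = 339 days = 2.93×10^7 s, so t/τ = 1.96.
ΔT(t) = ΔT_eq (1 − e^(−t/τ)) = 11.0 × (1 − e^−1.96) = 9.47 K.

9.5 K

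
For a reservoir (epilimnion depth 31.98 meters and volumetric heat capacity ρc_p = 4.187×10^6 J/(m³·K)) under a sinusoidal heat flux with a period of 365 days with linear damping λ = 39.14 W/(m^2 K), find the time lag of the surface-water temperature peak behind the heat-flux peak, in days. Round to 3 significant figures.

34.8 days

Areal heat capacity C = ρc_p × D = 4.187×10^6 × 31.98 = 1.34×10^8 J/(m²·K).
ω = 2π / 3.15×10^7 s = 1.99×10^-7 s⁻¹.
Phase lag φ = arctan(Cω/λ) = arctan(26.7/39.14) = 0.598 rad.
Time lag = φ / ω = 0.598 / 1.99×10^-7 = 3.00×10^6 s = 34.8 days.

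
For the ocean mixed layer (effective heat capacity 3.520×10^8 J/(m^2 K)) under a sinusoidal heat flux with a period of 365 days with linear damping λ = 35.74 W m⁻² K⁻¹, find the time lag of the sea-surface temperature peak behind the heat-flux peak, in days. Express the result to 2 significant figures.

64 days

Areal heat capacity C = 3.520×10^8 J/(m^2 K) (given).
ω = 2π / 3.15×10^7 s = 1.99×10^-7 s⁻¹.
Phase lag φ = arctan(Cω/λ) = arctan(70.1/35.74) = 1.10 rad.
Time lag = φ / ω = 1.10 / 1.99×10^-7 = 5.52×10^6 s = 63.9 days.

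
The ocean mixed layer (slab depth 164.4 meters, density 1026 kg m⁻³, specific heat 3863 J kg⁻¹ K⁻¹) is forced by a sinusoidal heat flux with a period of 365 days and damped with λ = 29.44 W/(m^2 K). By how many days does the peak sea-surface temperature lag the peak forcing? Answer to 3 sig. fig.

78.3 days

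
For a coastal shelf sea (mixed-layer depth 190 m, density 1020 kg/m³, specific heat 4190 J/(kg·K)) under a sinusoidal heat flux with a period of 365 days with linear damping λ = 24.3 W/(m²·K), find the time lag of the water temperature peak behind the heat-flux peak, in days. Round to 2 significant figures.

83 days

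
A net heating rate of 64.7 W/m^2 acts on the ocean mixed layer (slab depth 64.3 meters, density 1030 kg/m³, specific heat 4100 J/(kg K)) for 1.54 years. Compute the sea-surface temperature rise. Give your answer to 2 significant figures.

12 K

Areal heat capacity C = ρ c_p D = 1030 × 4100 × 64.3 = 2.72×10^8 J m⁻² K⁻¹.
Net heat input Q = F Δt = 64.7 × (1.54 years × 3.156×10^7 s/year) = 3.14×10^9 J/m².
ΔT = Q / C = 3.14×10^9 / 2.72×10^8 = 11.6 K.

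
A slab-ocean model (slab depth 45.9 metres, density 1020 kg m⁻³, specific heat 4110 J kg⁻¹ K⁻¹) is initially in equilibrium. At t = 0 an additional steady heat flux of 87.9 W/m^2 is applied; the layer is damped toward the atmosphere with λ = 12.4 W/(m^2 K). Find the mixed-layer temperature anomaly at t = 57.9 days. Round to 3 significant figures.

Areal heat capacity C = ρ c_p D = 1020 × 4110 × 45.9 = 1.92×10^8 J/(m^2 K).
τ = C / λ = 1.92×10^8 / 12.4 = 1.55×10^7 s.
Equilibrium anomaly ΔT_eq = F / λ = 87.9 / 12.4 = 7.09 K.
t = 57.9 days = 5.00×10^6 s, so t/τ = 0.322.
ΔT(t) = ΔT_eq (1 − e^(−t/τ)) = 7.09 × (1 − e^−0.322) = 1.95 K.

1.95 K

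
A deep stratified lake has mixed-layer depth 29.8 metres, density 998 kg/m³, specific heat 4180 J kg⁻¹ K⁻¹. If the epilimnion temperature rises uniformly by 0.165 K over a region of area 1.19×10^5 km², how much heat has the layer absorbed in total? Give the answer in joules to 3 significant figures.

2.44×10^18 J

Areal heat capacity C = ρ c_p D = 998 × 4180 × 29.8 = 1.24×10^8 J m⁻² K⁻¹.
Heat per unit area: q = C ΔT = 1.24×10^8 × 0.165 = 2.05×10^7 J/m².
Total heat: Q = q × A = 2.05×10^7 × (1.19×10^5 × 10⁶ m²) = 2.44×10^18 J.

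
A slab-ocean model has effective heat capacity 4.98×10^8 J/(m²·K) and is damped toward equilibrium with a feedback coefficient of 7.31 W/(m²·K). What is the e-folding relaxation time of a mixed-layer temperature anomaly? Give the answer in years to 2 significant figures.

2.2 years

Areal heat capacity C = 4.98×10^8 J/(m²·K) (given).
Relaxation time τ = C / λ = 4.98×10^8 / 7.31 = 6.81×10^7 s.
In years: 6.81×10^7 s / (3.156×10^7 s/year) = 2.16 years.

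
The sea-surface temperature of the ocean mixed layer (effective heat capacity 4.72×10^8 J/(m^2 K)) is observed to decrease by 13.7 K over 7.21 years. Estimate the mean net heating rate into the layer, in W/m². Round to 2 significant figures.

-28

Areal heat capacity C = 4.72×10^8 J/(m^2 K) (given).
Required heat per unit area: Q = C ΔT = 4.72×10^8 × -13.7 = -6.47×10^9 J/m².
Flux F = Q / Δt = -6.47×10^9 / 2.28×10^8 s = -28.4 W/m².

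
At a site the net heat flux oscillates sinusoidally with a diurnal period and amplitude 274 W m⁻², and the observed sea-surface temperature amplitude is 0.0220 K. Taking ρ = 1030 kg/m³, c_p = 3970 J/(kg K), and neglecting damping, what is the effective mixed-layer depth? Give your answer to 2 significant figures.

ω = 2π / 86400 s = 7.27×10^-5 s⁻¹.
Required C = F₀ / (A ω) = 274 / (0.0220 × 7.27×10^-5) = 1.71×10^8 J/(m²·K).
D = C / (ρ c_p) = 1.71×10^8 / (1030 × 3970) = 41.9 m.

42 m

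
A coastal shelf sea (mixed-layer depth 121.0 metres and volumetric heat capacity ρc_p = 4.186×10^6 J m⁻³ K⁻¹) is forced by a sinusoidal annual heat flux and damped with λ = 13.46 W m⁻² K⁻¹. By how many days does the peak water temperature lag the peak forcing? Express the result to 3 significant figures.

Areal heat capacity C = ρc_p × D = 4.186×10^6 × 121.0 = 5.07×10^8 J/(m²·K).
ω = 2π / 3.15×10^7 s = 1.99×10^-7 s⁻¹.
Phase lag φ = arctan(Cω/λ) = arctan(101/13.46) = 1.44 rad.
Time lag = φ / ω = 1.44 / 1.99×10^-7 = 7.22×10^6 s = 83.5 days.

83.5 days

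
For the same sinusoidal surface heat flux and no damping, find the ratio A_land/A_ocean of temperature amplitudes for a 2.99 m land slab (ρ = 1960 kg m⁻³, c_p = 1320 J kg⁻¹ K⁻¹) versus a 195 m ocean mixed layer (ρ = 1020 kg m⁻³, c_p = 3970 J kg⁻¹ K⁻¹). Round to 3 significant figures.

102

C_ocean = 1020 × 3970 × 195 = 7.90×10^8 J/(m²·K).
C_land = 1960 × 1320 × 2.99 = 7.74×10^6 J/(m²·K).
Undamped amplitude ∝ 1/C, so A_land/A_ocean = C_ocean/C_land = 102.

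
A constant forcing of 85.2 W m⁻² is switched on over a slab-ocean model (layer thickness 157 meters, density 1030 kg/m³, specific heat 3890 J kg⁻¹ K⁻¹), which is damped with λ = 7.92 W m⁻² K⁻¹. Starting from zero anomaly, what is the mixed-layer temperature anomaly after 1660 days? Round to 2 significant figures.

Areal heat capacity C = ρ c_p D = 1030 × 3890 × 157 = 6.29×10^8 J m⁻² K⁻¹.
τ = C / λ = 6.29×10^8 / 7.92 = 7.94×10^7 s.
Equilibrium anomaly ΔT_eq = F / λ = 85.2 / 7.92 = 10.8 K.
t = 1660 days = 1.43×10^8 s, so t/τ = 1.81.
ΔT(t) = ΔT_eq (1 − e^(−t/τ)) = 10.8 × (1 − e^−1.81) = 8.99 K.

9.0 K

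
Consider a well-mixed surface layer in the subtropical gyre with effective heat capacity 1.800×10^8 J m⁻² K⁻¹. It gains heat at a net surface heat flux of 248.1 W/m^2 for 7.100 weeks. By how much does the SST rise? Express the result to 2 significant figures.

Areal heat capacity C = 1.800×10^8 J m⁻² K⁻¹ (given).
Net heat input Q = F Δt = 248.1 × (7.100 weeks × 6.048×10^5 s/week) = 1.07×10^9 J/m².
ΔT = Q / C = 1.07×10^9 / 1.80×10^8 = 5.92 K.

5.9 K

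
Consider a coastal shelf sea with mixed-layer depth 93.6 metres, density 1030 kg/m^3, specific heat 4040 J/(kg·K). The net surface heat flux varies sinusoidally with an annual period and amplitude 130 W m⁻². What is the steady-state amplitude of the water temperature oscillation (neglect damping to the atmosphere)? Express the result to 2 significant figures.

1.7 K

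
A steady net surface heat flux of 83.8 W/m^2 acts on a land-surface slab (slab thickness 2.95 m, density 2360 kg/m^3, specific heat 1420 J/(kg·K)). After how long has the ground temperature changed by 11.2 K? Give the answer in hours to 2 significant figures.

370 hours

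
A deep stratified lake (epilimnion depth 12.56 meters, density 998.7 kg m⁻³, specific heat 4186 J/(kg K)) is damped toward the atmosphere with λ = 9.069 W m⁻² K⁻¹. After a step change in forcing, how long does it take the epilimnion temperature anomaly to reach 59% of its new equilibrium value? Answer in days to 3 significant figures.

59.7 days

Areal heat capacity C = ρ c_p D = 998.7 × 4186 × 12.56 = 5.25×10^7 J m⁻² K⁻¹.
τ = C / λ = 5.25×10^7 / 9.069 = 5.79×10^6 s.
Fraction reached: 1 − e^(−t/τ) = 0.59 ⇒ t = −τ ln(1 − 0.59) = τ × 0.892.
t = 5.16×10^6 s = 59.7 days.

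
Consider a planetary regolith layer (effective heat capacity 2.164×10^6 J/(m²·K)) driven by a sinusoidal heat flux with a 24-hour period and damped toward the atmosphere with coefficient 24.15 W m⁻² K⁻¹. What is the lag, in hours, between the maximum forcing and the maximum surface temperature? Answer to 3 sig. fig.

5.42 hours

Areal heat capacity C = 2.164×10^6 J/(m²·K) (given).
ω = 2π / 86400 s = 7.27×10^-5 s⁻¹.
Phase lag φ = arctan(Cω/λ) = arctan(157/24.15) = 1.42 rad.
Time lag = φ / ω = 1.42 / 7.27×10^-5 = 19500 s = 5.42 hours.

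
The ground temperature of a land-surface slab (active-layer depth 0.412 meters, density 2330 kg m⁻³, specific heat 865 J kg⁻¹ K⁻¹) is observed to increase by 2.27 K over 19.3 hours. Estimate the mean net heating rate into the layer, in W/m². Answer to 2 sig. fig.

Areal heat capacity C = ρ c_p D = 2330 × 865 × 0.412 = 8.30×10^5 J m⁻² K⁻¹.
Required heat per unit area: Q = C ΔT = 8.30×10^5 × 2.27 = 1.88×10^6 J/m².
Flux F = Q / Δt = 1.88×10^6 / 69500 s = 27.1 W/m².

27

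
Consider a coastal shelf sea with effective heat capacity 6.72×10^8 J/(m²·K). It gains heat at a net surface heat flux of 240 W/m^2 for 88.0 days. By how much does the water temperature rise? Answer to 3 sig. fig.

Areal heat capacity C = 6.72×10^8 J/(m²·K) (given).
Net heat input Q = F Δt = 240 × (88.0 days × 86400 s/day) = 1.82×10^9 J/m².
ΔT = Q / C = 1.82×10^9 / 6.72×10^8 = 2.72 K.

2.72 K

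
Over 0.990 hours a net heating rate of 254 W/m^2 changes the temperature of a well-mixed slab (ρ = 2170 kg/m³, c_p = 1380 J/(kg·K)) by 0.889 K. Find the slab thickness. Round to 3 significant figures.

0.340 m

Heat input Q = F Δt = 254 × 3560 s = 9.05×10^5 J/m².
Required areal heat capacity C = Q / ΔT = 1.02×10^6 J/(m²·K).
Depth D = C / (ρ c_p) = 1.02×10^6 / (2170 × 1380) = 0.340 m.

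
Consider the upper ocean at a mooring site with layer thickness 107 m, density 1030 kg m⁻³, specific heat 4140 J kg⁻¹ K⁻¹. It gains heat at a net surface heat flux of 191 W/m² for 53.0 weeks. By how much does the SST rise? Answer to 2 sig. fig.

13 K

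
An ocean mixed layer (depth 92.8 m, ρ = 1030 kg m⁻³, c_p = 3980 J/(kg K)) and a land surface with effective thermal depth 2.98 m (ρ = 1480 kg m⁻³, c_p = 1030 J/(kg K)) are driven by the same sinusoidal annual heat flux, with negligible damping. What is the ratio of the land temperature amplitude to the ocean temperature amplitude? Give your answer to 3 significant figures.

C_ocean = 1030 × 3980 × 92.8 = 3.80×10^8 J/(m²·K).
C_land = 1480 × 1030 × 2.98 = 4.54×10^6 J/(m²·K).
Undamped amplitude ∝ 1/C, so A_land/A_ocean = C_ocean/C_land = 83.7.

83.7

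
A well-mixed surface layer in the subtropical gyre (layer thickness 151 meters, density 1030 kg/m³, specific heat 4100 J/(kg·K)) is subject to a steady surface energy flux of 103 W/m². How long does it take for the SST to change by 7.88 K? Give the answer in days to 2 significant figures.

560 days

Areal heat capacity C = ρ c_p D = 1030 × 4100 × 151 = 6.38×10^8 J m⁻² K⁻¹.
Time required: Δt = C ΔT / F = 6.38×10^8 × 7.88 / 103 = 4.88×10^7 s.
In days: 4.88×10^7 s / (86400 s/day) = 565 days.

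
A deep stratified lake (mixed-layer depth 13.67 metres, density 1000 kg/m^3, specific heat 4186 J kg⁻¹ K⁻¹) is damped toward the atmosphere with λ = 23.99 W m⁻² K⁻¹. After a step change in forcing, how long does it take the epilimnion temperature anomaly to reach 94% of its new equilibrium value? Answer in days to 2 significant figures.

78 days

Areal heat capacity C = ρ c_p D = 1000 × 4186 × 13.67 = 5.72×10^7 J/(m^2 K).
τ = C / λ = 5.72×10^7 / 23.99 = 2.39×10^6 s.
Fraction reached: 1 − e^(−t/τ) = 0.94 ⇒ t = −τ ln(1 − 0.94) = τ × 2.81.
t = 6.71×10^6 s = 77.7 days.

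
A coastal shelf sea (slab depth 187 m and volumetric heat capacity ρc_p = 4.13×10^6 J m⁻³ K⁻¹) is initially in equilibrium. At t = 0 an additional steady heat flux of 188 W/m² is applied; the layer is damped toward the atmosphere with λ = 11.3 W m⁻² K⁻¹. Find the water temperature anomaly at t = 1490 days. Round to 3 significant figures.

Areal heat capacity C = ρc_p × D = 4.13×10^6 × 187 = 7.72×10^8 J m⁻² K⁻¹.
τ = C / λ = 7.72×10^8 / 11.3 = 6.83×10^7 s.
Equilibrium anomaly ΔT_eq = F / λ = 188 / 11.3 = 16.6 K.
t = 1490 days = 1.29×10^8 s, so t/τ = 1.88.
ΔT(t) = ΔT_eq (1 − e^(−t/τ)) = 16.6 × (1 − e^−1.88) = 14.1 K.

14.1 K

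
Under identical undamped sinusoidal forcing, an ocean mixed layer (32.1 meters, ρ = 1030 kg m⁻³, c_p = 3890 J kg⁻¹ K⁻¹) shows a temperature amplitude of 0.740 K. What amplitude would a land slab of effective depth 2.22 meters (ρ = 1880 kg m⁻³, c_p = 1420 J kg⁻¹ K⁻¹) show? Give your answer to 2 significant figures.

16 K

C_ocean = 1.29×10^8 J/(m²·K); C_land = 5.93×10^6 J/(m²·K).
A ∝ 1/C ⇒ A_land = A_ocean × C_ocean/C_land = 0.740 × 21.7 = 16.1 K.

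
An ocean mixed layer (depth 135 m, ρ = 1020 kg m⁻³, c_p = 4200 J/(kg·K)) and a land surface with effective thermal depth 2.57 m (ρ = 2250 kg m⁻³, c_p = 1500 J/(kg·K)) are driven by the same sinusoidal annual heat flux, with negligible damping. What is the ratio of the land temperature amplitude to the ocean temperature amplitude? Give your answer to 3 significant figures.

C_ocean = 1020 × 4200 × 135 = 5.78×10^8 J/(m²·K).
C_land = 2250 × 1500 × 2.57 = 8.67×10^6 J/(m²·K).
Undamped amplitude ∝ 1/C, so A_land/A_ocean = C_ocean/C_land = 66.7.

66.7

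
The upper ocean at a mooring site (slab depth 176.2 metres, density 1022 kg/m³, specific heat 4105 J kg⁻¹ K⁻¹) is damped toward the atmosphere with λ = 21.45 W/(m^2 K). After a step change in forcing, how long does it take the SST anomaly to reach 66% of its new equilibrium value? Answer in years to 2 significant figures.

1.2 years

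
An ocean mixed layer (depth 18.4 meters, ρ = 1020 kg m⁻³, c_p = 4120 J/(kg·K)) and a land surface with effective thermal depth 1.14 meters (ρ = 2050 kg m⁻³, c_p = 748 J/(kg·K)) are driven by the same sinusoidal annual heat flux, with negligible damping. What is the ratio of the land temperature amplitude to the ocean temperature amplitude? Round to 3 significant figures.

44.2

C_ocean = 1020 × 4120 × 18.4 = 7.73×10^7 J/(m²·K).
C_land = 2050 × 748 × 1.14 = 1.75×10^6 J/(m²·K).
Undamped amplitude ∝ 1/C, so A_land/A_ocean = C_ocean/C_land = 44.2.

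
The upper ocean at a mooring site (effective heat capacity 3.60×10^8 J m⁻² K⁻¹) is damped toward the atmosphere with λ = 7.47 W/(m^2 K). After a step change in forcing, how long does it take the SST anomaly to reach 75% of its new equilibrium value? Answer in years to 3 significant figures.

2.12 years

Areal heat capacity C = 3.60×10^8 J m⁻² K⁻¹ (given).
τ = C / λ = 3.60×10^8 / 7.47 = 4.82×10^7 s.
Fraction reached: 1 − e^(−t/τ) = 0.75 ⇒ t = −τ ln(1 − 0.75) = τ × 1.39.
t = 6.68×10^7 s = 2.12 years.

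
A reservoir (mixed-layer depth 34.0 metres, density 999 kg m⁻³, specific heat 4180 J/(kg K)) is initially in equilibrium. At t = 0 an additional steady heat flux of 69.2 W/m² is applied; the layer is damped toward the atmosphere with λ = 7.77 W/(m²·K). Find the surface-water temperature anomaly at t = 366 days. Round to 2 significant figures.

Areal heat capacity C = ρ c_p D = 999 × 4180 × 34.0 = 1.42×10^8 J m⁻² K⁻¹.
τ = C / λ = 1.42×10^8 / 7.77 = 1.83×10^7 s.
Equilibrium anomaly ΔT_eq = F / λ = 69.2 / 7.77 = 8.91 K.
t = 366 days = 3.16×10^7 s, so t/τ = 1.73.
ΔT(t) = ΔT_eq (1 − e^(−t/τ)) = 8.91 × (1 − e^−1.73) = 7.33 K.

7.3 K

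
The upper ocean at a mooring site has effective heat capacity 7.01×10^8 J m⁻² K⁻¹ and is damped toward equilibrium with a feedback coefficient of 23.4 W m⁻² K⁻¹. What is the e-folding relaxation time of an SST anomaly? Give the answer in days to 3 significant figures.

347 days

Areal heat capacity C = 7.01×10^8 J m⁻² K⁻¹ (given).
Relaxation time τ = C / λ = 7.01×10^8 / 23.4 = 3.00×10^7 s.
In days: 3.00×10^7 s / (86400 s/day) = 347 days.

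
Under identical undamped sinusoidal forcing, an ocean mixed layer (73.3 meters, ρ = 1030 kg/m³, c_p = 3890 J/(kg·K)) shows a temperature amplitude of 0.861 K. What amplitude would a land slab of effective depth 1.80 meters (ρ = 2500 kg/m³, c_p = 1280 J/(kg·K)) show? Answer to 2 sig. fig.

44 K

C_ocean = 2.94×10^8 J/(m²·K); C_land = 5.76×10^6 J/(m²·K).
A ∝ 1/C ⇒ A_land = A_ocean × C_ocean/C_land = 0.861 × 51.0 = 43.9 K.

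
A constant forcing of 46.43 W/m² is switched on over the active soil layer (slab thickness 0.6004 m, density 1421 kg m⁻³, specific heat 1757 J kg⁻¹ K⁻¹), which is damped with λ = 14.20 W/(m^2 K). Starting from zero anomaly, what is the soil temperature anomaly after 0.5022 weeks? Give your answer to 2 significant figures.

3.1 K

Areal heat capacity C = ρ c_p D = 1421 × 1757 × 0.6004 = 1.50×10^6 J m⁻² K⁻¹.
τ = C / λ = 1.50×10^6 / 14.20 = 1.06×10^5 s.
Equilibrium anomaly ΔT_eq = F / λ = 46.43 / 14.20 = 3.27 K.
t = 0.5022 weeks = 3.04×10^5 s, so t/τ = 2.88.
ΔT(t) = ΔT_eq (1 − e^(−t/τ)) = 3.27 × (1 − e^−2.88) = 3.09 K.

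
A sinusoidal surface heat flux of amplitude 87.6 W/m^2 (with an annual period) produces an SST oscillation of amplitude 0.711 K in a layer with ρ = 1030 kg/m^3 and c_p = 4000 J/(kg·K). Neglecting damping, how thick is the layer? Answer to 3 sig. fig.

ω = 2π / 3.15×10^7 s = 1.99×10^-7 s⁻¹.
Required C = F₀ / (A ω) = 87.6 / (0.711 × 1.99×10^-7) = 6.18×10^8 J/(m²·K).
D = C / (ρ c_p) = 6.18×10^8 / (1030 × 4000) = 150 m.

150 m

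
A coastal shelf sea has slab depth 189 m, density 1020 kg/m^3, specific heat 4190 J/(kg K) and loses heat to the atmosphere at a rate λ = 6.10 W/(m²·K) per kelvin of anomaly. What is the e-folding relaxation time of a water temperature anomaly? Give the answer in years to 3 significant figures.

4.20 years

Areal heat capacity C = ρ c_p D = 1020 × 4190 × 189 = 8.08×10^8 J/(m^2 K).
Relaxation time τ = C / λ = 8.08×10^8 / 6.10 = 1.32×10^8 s.
In years: 1.32×10^8 s / (3.156×10^7 s/year) = 4.20 years.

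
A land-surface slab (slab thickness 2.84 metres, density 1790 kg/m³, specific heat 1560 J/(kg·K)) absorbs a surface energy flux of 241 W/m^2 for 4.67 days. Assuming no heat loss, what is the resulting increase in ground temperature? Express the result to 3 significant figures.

Areal heat capacity C = ρ c_p D = 1790 × 1560 × 2.84 = 7.93×10^6 J m⁻² K⁻¹.
Net heat input Q = F Δt = 241 × (4.67 days × 86400 s/day) = 9.72×10^7 J/m².
ΔT = Q / C = 9.72×10^7 / 7.93×10^6 = 12.3 K.

12.3 K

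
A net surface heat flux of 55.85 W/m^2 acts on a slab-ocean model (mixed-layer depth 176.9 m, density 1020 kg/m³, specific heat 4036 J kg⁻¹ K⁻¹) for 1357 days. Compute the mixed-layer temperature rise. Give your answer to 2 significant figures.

9.0 K

Areal heat capacity C = ρ c_p D = 1020 × 4036 × 176.9 = 7.28×10^8 J/(m^2 K).
Net heat input Q = F Δt = 55.85 × (1357 days × 86400 s/day) = 6.55×10^9 J/m².
ΔT = Q / C = 6.55×10^9 / 7.28×10^8 = 8.99 K.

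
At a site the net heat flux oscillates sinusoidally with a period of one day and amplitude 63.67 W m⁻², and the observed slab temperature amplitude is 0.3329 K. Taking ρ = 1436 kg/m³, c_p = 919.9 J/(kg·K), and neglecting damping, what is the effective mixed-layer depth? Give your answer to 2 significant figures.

2.0 m

ω = 2π / 86400 s = 7.27×10^-5 s⁻¹.
Required C = F₀ / (A ω) = 63.67 / (0.3329 × 7.27×10^-5) = 2.63×10^6 J/(m²·K).
D = C / (ρ c_p) = 2.63×10^6 / (1436 × 919.9) = 1.99 m.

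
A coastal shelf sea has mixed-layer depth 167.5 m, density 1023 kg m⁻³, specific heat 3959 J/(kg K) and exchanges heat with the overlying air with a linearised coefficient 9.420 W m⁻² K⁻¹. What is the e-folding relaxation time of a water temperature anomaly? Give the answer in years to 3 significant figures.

Areal heat capacity C = ρ c_p D = 1023 × 3959 × 167.5 = 6.78×10^8 J/(m^2 K).
Relaxation time τ = C / λ = 6.78×10^8 / 9.420 = 7.20×10^7 s.
In years: 7.20×10^7 s / (3.156×10^7 s/year) = 2.28 years.

2.28 years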